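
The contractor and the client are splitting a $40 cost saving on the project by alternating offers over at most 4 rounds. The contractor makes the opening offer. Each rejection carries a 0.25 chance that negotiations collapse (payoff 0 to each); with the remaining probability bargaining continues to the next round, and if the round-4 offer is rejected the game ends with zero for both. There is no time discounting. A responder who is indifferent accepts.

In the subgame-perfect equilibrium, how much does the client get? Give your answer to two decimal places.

24.38

Round 4 (the client proposes): the contractor will accept anything ≥ 0, so the client offers 0 and keeps 40.
Round 3 (the contractor proposes): rejecting gives the client an expected 0.75 × 40 = 30; the contractor offers that and keeps 10.
Round 2 (the client proposes): rejecting gives the contractor an expected 0.75 × 10 = 7.5; the client offers that and keeps 32.5.
Round 1 (the contractor proposes): rejecting gives the client an expected 0.75 × 32.5 = 24.375, so the contractor offers 24.375, keeping 15.625.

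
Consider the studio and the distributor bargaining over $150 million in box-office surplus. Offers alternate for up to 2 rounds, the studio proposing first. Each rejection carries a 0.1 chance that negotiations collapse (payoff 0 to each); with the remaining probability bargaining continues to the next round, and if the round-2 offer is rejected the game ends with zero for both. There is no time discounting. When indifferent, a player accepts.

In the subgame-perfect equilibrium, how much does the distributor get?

By backward induction:
Round 2 (the distributor proposes): the studio will accept anything ≥ 0, so the distributor offers 0 and keeps 150.
Round 1 (the studio proposes): rejecting gives the distributor an expected 0.9 × 150 = 135, so the studio offers 135, keeping 15.

135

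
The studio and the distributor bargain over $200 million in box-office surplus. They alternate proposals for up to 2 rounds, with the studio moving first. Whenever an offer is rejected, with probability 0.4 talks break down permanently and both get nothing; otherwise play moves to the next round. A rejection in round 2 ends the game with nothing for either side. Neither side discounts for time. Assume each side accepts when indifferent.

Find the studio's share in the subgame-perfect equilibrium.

Round 2 (the distributor proposes): rejection yields 0 for the studio; the distributor offers 0 and keeps 200.
Round 1 (the studio proposes): rejecting gives the distributor an expected 0.6 × 200 = 120; the studio offers that and keeps 80.

80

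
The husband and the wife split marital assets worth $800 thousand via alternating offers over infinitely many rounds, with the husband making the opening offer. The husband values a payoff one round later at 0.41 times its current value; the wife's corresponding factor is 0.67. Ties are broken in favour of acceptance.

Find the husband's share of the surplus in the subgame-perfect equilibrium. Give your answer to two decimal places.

363.99

In a stationary SPE each proposer offers the other exactly their discounted continuation value.
If the husband keeps x when proposing and the wife keeps y when proposing, then x = 800 − 0.67y and y = 800 − 0.41x.
Solving: x = 800(1 − 0.67) / (1 − 0.41·0.67) = 264 / 0.7253 ≈ 363.9873.
The wife gets 800 − 363.9873 ≈ 436.0127.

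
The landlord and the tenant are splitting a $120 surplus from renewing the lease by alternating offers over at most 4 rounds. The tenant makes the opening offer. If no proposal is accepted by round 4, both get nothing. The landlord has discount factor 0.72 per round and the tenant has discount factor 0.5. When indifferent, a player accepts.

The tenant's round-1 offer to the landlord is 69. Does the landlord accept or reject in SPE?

Work out the landlord's continuation value if the offer is rejected.
Round 4 (the landlord proposes): the tenant will accept anything ≥ 0, so the landlord offers 0 and keeps 120.
Round 3 (the tenant proposes): the landlord can get 120 next round, worth 0.72 × 120 = 86.4 now; the tenant offers that and keeps 33.6.
Round 2 (the landlord proposes): the tenant can get 33.6 next round, worth 0.5 × 33.6 = 16.8 now. The landlord offers 16.8 and keeps 120 − 16.8 = 103.2.
So by rejecting in round 1, the landlord gets 103.2 next round, worth 0.72 × 103.2 = 74.304 now.
Offer 69 < 74.304, so the landlord rejects.

Reject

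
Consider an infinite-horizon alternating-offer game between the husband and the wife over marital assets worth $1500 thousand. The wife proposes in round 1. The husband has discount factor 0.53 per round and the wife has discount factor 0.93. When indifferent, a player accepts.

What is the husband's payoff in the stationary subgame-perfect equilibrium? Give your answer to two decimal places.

In a stationary SPE each proposer offers the other exactly their discounted continuation value.
If the wife keeps x when proposing and the husband keeps y when proposing, then x = 1500 − 0.53y and y = 1500 − 0.93x.
Solving: x = 1500(1 − 0.53) / (1 − 0.93·0.53) = 705 / 0.5071 ≈ 1390.2583.
The husband gets 1500 − 1390.2583 ≈ 109.7417.

109.74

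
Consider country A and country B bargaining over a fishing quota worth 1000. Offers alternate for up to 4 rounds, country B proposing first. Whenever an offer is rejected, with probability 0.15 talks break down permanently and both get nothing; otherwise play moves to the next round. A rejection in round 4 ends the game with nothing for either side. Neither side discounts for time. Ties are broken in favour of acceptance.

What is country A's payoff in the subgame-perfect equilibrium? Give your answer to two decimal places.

741.63

Round 4 (country A proposes): country B will accept anything ≥ 0, so country A offers 0 and keeps 1000.
Round 3 (country B proposes): rejecting gives country A an expected 0.85 × 1000 = 850; country B offers that and keeps 150.
Round 2 (country A proposes): rejecting gives country B an expected 0.85 × 150 = 127.5. Country A offers 127.5 and keeps 1000 − 127.5 = 872.5.
Round 1 (country B proposes): rejecting gives country A an expected 0.85 × 872.5 = 741.625, so country B offers 741.625, keeping 258.375.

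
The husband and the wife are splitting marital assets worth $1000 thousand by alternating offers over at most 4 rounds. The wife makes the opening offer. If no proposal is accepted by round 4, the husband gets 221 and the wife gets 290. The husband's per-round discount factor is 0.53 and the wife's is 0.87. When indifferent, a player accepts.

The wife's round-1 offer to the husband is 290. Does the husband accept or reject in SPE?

Accept

Round 4 (the husband proposes): the wife gets 290 if talks fail, so the husband offers 290 and keeps 710.
Round 3 (the wife proposes): the husband can get 710 next round, worth 0.53 × 710 = 376.3 now, so the wife offers 376.3, keeping 623.7.
Round 2 (the husband proposes): the wife can get 623.7 next round, worth 0.87 × 623.7 = 542.619 now. The husband offers 542.619 and keeps 1000 − 542.619 = 457.381.
So by rejecting in round 1, the husband gets 457.381 next round, worth 0.53 × 457.381 = 242.41193 now.
Offer 290 ≥ 242.41193, so the husband accepts.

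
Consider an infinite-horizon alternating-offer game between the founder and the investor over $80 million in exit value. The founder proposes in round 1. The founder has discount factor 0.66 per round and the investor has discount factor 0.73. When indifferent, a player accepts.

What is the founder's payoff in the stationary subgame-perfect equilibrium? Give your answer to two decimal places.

When the founder proposes, the investor accepts any offer worth at least 0.73 times what the investor would get by proposing next round; and vice versa.
This gives x = 80 − 0.73y and y = 80 − 0.66x, where x and y are each side's share when it proposes.
Hence (1 − 0.73·0.66)x = 80(1 − 0.73), i.e. 0.5182·x = 21.6.
x ≈ 41.6827; the investor's share is 80 − x ≈ 38.3173.

41.68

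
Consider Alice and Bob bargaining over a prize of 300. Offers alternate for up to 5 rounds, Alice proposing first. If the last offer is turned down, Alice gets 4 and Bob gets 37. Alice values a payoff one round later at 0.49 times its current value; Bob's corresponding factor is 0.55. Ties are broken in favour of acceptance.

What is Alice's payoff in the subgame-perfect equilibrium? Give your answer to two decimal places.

190.48

By backward induction:
Round 5 (Alice proposes): Bob gets 37 if talks fail, so Alice offers 37 and keeps 263.
Round 4 (Bob proposes): Alice can get 263 next round, worth 0.49 × 263 = 128.87 now. Bob offers 128.87 and keeps 300 − 128.87 = 171.13.
Round 3 (Alice proposes): Bob can get 171.13 next round, worth 0.55 × 171.13 = 94.1215 now, so Alice offers 94.1215, keeping 205.8785.
Round 2 (Bob proposes): Alice can get 205.8785 next round, worth 0.49 × 205.8785 = 100.880465 now. Bob offers 100.880465 and keeps 300 − 100.880465 = 199.119535.
Round 1 (Alice proposes): Bob can get 199.119535 next round, worth 0.55 × 199.119535 = 109.51574425 now. Alice offers 109.51574425 and keeps 300 − 109.51574425 = 190.48425575.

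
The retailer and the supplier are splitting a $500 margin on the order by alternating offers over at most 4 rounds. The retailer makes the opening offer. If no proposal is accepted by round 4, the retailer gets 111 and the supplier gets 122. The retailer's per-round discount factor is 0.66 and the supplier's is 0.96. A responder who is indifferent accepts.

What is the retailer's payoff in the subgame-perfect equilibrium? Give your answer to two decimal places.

100.19

Round 4 (the supplier proposes): the retailer gets 111 if talks fail, so the supplier offers 111 and keeps 389.
Round 3 (the retailer proposes): the supplier can get 389 next round, worth 0.96 × 389 = 373.44 now. The retailer offers 373.44 and keeps 500 − 373.44 = 126.56.
Round 2 (the supplier proposes): the retailer can get 126.56 next round, worth 0.66 × 126.56 = 83.5296 now, so the supplier offers 83.5296, keeping 416.4704.
Round 1 (the retailer proposes): the supplier can get 416.4704 next round, worth 0.96 × 416.4704 = 399.811584 now, so the retailer offers 399.811584, keeping 100.188416.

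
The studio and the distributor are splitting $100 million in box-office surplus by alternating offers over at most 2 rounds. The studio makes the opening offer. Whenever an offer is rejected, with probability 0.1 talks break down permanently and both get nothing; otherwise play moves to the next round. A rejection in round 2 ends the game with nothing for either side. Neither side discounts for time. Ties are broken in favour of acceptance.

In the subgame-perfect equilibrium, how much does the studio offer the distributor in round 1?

Round 2 (the distributor proposes): rejection yields 0 for the studio; the distributor offers 0 and keeps 100.
Round 1 (the studio proposes): rejecting gives the distributor an expected 0.9 × 100 = 90; the studio offers that and keeps 10.

90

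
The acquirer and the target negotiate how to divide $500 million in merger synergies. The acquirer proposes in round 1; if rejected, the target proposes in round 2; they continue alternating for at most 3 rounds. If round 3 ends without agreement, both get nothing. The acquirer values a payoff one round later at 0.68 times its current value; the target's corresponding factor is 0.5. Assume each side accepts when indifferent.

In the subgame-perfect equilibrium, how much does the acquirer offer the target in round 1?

80

Solve by backward induction from round 3.
Round 3 (the acquirer proposes): rejection yields 0 for the target; the acquirer offers 0 and keeps 500.
Round 2 (the target proposes): the acquirer can get 500 next round, worth 0.68 × 500 = 340 now; the target offers that and keeps 160.
Round 1 (the acquirer proposes): the target can get 160 next round, worth 0.5 × 160 = 80 now, so the acquirer offers 80, keeping 420.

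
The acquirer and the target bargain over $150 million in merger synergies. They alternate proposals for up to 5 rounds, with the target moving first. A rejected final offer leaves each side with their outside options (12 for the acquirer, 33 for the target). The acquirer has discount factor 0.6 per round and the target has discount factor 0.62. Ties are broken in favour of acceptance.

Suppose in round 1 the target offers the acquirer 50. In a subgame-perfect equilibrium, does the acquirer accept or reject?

Work out the acquirer's continuation value if the offer is rejected.
Round 5 (the target proposes): the acquirer gets 12 if talks fail, so the target offers 12 and keeps 138.
Round 4 (the acquirer proposes): the target can get 138 next round, worth 0.62 × 138 = 85.56 now. The acquirer offers 85.56 and keeps 150 − 85.56 = 64.44.
Round 3 (the target proposes): the acquirer can get 64.44 next round, worth 0.6 × 64.44 = 38.664 now; the target offers that and keeps 111.336.
Round 2 (the acquirer proposes): the target can get 111.336 next round, worth 0.62 × 111.336 = 69.02832 now; the acquirer offers that and keeps 80.97168.
So by rejecting in round 1, the acquirer gets 80.97168 next round, worth 0.6 × 80.97168 = 48.583008 now.
Offer 50 ≥ 48.583008, so the acquirer accepts.

Accept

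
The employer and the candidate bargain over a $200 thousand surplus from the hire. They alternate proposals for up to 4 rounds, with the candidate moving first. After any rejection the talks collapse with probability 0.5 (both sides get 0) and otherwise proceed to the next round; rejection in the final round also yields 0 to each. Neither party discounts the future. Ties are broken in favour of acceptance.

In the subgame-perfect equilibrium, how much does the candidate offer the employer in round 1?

75

By backward induction:
Round 4 (the employer proposes): rejection yields 0 for the candidate; the employer offers 0 and keeps 200.
Round 3 (the candidate proposes): rejecting gives the employer an expected 0.5 × 200 = 100. The candidate offers 100 and keeps 200 − 100 = 100.
Round 2 (the employer proposes): rejecting gives the candidate an expected 0.5 × 100 = 50. The employer offers 50 and keeps 200 − 50 = 150.
Round 1 (the candidate proposes): rejecting gives the employer an expected 0.5 × 150 = 75, so the candidate offers 75, keeping 125.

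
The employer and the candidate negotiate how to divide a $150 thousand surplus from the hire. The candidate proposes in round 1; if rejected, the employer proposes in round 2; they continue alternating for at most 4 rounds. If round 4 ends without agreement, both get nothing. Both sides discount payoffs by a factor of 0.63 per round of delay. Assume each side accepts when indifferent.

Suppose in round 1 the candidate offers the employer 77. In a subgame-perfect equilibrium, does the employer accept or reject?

Work out the employer's continuation value if the offer is rejected.
Round 4 (the employer proposes): rejection yields 0 for the candidate; the employer offers 0 and keeps 150.
Round 3 (the candidate proposes): the employer can get 150 next round, worth 0.63 × 150 = 94.5 now; the candidate offers that and keeps 55.5.
Round 2 (the employer proposes): the candidate can get 55.5 next round, worth 0.63 × 55.5 = 34.965 now. The employer offers 34.965 and keeps 150 − 34.965 = 115.035.
So by rejecting in round 1, the employer gets 115.035 next round, worth 0.63 × 115.035 = 72.47205 now.
Offer 77 ≥ 72.47205, so the employer accepts.

Accept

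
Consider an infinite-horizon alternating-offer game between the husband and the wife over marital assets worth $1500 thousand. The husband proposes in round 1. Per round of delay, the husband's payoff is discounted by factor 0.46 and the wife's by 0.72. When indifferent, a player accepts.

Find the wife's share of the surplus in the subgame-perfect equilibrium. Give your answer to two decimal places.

872.01

In a stationary SPE each proposer offers the other exactly their discounted continuation value.
If the husband keeps x when proposing and the wife keeps y when proposing, then x = 1500 − 0.72y and y = 1500 − 0.46x.
Solving: x = 1500(1 − 0.72) / (1 − 0.46·0.72) = 420 / 0.6688 ≈ 627.9904.
The wife gets 1500 − 627.9904 ≈ 872.0096.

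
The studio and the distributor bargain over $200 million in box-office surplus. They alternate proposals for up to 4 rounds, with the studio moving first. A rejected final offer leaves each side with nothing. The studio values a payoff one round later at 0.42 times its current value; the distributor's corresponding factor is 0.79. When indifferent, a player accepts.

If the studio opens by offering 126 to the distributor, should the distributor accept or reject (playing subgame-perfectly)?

Reject

Round 4 (the distributor proposes): rejection yields 0 for the studio; the distributor offers 0 and keeps 200.
Round 3 (the studio proposes): the distributor can get 200 next round, worth 0.79 × 200 = 158 now. The studio offers 158 and keeps 200 − 158 = 42.
Round 2 (the distributor proposes): the studio can get 42 next round, worth 0.42 × 42 = 17.64 now; the distributor offers that and keeps 182.36.
So by rejecting in round 1, the distributor gets 182.36 next round, worth 0.79 × 182.36 = 144.0644 now.
Offer 126 < 144.0644, so the distributor rejects.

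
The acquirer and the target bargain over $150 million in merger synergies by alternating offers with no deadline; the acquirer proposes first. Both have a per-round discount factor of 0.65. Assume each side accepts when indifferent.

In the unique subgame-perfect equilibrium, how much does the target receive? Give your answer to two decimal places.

Let x be the acquirer's share when the acquirer proposes and y be the target's share when the target proposes.
The target accepts iff offered ≥ 0.65·y, so x = 150 − 0.65y. Symmetrically y = 150 − 0.65x.
Substituting: x = 150 − 0.65(150 − 0.65x), giving x(1 − 0.65·0.65) = 150(1 − 0.65).
So x = 150 × 0.35 / 0.5775 ≈ 90.9091, and the target receives 150 − x ≈ 59.0909.

59.09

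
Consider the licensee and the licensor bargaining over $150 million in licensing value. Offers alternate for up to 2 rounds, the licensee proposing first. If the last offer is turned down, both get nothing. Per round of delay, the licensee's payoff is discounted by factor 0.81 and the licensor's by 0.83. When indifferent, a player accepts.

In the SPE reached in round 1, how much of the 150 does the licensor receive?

124.5

Round 2 (the licensor proposes): the licensee will accept anything ≥ 0, so the licensor offers 0 and keeps 150.
Round 1 (the licensee proposes): the licensor can get 150 next round, worth 0.83 × 150 = 124.5 now, so the licensee offers 124.5, keeping 25.5.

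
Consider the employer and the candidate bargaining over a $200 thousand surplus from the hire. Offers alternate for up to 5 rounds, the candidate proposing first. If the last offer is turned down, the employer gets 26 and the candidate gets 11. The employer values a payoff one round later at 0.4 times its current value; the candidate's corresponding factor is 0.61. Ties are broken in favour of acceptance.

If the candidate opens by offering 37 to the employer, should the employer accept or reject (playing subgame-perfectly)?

Round 5 (the candidate proposes): the employer gets 26 if talks fail, so the candidate offers 26 and keeps 174.
Round 4 (the employer proposes): the candidate can get 174 next round, worth 0.61 × 174 = 106.14 now, so the employer offers 106.14, keeping 93.86.
Round 3 (the candidate proposes): the employer can get 93.86 next round, worth 0.4 × 93.86 = 37.544 now, so the candidate offers 37.544, keeping 162.456.
Round 2 (the employer proposes): the candidate can get 162.456 next round, worth 0.61 × 162.456 = 99.09816 now. The employer offers 99.09816 and keeps 200 − 99.09816 = 100.90184.
So by rejecting in round 1, the employer gets 100.90184 next round, worth 0.4 × 100.90184 = 40.360736 now.
Offer 37 < 40.360736, so the employer rejects.

Reject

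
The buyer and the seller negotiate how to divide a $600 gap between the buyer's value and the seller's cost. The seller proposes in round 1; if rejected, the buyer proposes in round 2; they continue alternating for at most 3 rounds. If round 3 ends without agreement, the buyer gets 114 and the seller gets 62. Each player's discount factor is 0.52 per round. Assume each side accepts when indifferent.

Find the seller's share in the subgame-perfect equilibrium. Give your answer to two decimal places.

419.41

Round 3 (the seller proposes): the buyer gets 114 if talks fail, so the seller offers 114 and keeps 486.
Round 2 (the buyer proposes): the seller can get 486 next round, worth 0.52 × 486 = 252.72 now. The buyer offers 252.72 and keeps 600 − 252.72 = 347.28.
Round 1 (the seller proposes): the buyer can get 347.28 next round, worth 0.52 × 347.28 = 180.5856 now, so the seller offers 180.5856, keeping 419.4144.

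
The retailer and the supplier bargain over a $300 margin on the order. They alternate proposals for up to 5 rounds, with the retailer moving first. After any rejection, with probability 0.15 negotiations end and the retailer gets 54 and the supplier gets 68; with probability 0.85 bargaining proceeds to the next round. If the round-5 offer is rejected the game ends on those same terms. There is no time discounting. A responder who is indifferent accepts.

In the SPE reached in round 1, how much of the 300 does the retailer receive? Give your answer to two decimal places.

192.91

Round 5 (the retailer proposes): the supplier gets 68 if talks fail, so the retailer offers 68 and keeps 232.
Round 4 (the supplier proposes): rejecting gives the retailer an expected 0.85 × 232 + 0.15 × 54 = 205.3, so the supplier offers 205.3, keeping 94.7.
Round 3 (the retailer proposes): rejecting gives the supplier an expected 0.85 × 94.7 + 0.15 × 68 = 90.695. The retailer offers 90.695 and keeps 300 − 90.695 = 209.305.
Round 2 (the supplier proposes): rejecting gives the retailer an expected 0.85 × 209.305 + 0.15 × 54 = 186.00925; the supplier offers that and keeps 113.99075.
Round 1 (the retailer proposes): rejecting gives the supplier an expected 0.85 × 113.99075 + 0.15 × 68 = 107.0921375. The retailer offers 107.0921375 and keeps 300 − 107.0921375 = 192.9078625.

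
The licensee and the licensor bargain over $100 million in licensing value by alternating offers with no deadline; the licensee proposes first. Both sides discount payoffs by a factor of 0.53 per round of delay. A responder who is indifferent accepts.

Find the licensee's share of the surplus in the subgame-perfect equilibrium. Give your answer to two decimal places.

65.36

Let x be the licensee's share when the licensee proposes and y be the licensor's share when the licensor proposes.
The licensor accepts iff offered ≥ 0.53·y, so x = 100 − 0.53y. Symmetrically y = 100 − 0.53x.
Substituting: x = 100 − 0.53(100 − 0.53x), giving x(1 − 0.53·0.53) = 100(1 − 0.53).
So x = 100 × 0.47 / 0.7191 ≈ 65.3595, and the licensor receives 100 − x ≈ 34.6405.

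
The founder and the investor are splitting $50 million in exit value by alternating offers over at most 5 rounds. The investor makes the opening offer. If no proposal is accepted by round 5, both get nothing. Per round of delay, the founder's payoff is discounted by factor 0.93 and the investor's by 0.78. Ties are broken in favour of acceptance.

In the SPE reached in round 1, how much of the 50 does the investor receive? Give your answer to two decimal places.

32.35

Round 5 (the investor proposes): the founder will accept anything ≥ 0, so the investor offers 0 and keeps 50.
Round 4 (the founder proposes): the investor can get 50 next round, worth 0.78 × 50 = 39 now, so the founder offers 39, keeping 11.
Round 3 (the investor proposes): the founder can get 11 next round, worth 0.93 × 11 = 10.23 now, so the investor offers 10.23, keeping 39.77.
Round 2 (the founder proposes): the investor can get 39.77 next round, worth 0.78 × 39.77 = 31.0206 now. The founder offers 31.0206 and keeps 50 − 31.0206 = 18.9794.
Round 1 (the investor proposes): the founder can get 18.9794 next round, worth 0.93 × 18.9794 = 17.650842 now, so the investor offers 17.650842, keeping 32.349158.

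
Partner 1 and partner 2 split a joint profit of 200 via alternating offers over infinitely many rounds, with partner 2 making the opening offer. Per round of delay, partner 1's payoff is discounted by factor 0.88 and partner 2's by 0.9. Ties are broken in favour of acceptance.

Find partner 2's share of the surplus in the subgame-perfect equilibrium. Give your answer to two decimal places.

115.38

Let x be partner 2's share when partner 2 proposes and y be partner 1's share when partner 1 proposes.
Partner 1 accepts iff offered ≥ 0.88·y, so x = 200 − 0.88y. Symmetrically y = 200 − 0.9x.
Substituting: x = 200 − 0.88(200 − 0.9x), giving x(1 − 0.9·0.88) = 200(1 − 0.88).
So x = 200 × 0.12 / 0.208 ≈ 115.3846, and partner 1 receives 200 − x ≈ 84.6154.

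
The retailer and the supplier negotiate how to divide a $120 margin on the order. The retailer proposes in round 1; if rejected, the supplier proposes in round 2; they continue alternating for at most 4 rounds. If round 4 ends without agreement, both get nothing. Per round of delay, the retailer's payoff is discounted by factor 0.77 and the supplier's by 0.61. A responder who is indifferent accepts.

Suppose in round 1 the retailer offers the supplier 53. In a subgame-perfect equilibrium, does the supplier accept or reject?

Accept

Round 4 (the supplier proposes): rejection yields 0 for the retailer; the supplier offers 0 and keeps 120.
Round 3 (the retailer proposes): the supplier can get 120 next round, worth 0.61 × 120 = 73.2 now; the retailer offers that and keeps 46.8.
Round 2 (the supplier proposes): the retailer can get 46.8 next round, worth 0.77 × 46.8 = 36.036 now, so the supplier offers 36.036, keeping 83.964.
So by rejecting in round 1, the supplier gets 83.964 next round, worth 0.61 × 83.964 = 51.21804 now.
Offer 53 ≥ 51.21804, so the supplier accepts.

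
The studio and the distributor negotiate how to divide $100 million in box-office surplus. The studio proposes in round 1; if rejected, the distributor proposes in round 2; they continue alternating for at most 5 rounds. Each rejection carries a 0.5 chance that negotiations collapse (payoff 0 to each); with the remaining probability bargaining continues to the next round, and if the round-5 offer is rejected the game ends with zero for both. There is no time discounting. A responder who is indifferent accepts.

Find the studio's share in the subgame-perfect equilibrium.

68.75

By backward induction:
Round 5 (the studio proposes): the distributor will accept anything ≥ 0, so the studio offers 0 and keeps 100.
Round 4 (the distributor proposes): rejecting gives the studio an expected 0.5 × 100 = 50; the distributor offers that and keeps 50.
Round 3 (the studio proposes): rejecting gives the distributor an expected 0.5 × 50 = 25, so the studio offers 25, keeping 75.
Round 2 (the distributor proposes): rejecting gives the studio an expected 0.5 × 75 = 37.5; the distributor offers that and keeps 62.5.
Round 1 (the studio proposes): rejecting gives the distributor an expected 0.5 × 62.5 = 31.25. The studio offers 31.25 and keeps 100 − 31.25 = 68.75.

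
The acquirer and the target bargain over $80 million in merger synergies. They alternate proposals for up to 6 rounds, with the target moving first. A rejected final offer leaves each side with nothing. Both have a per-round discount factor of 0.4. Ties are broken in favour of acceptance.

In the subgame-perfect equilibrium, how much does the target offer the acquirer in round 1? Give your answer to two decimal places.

Round 6 (the acquirer proposes): the target will accept anything ≥ 0, so the acquirer offers 0 and keeps 80.
Round 5 (the target proposes): the acquirer can get 80 next round, worth 0.4 × 80 = 32 now; the target offers that and keeps 48.
Round 4 (the acquirer proposes): the target can get 48 next round, worth 0.4 × 48 = 19.2 now, so the acquirer offers 19.2, keeping 60.8.
Round 3 (the target proposes): the acquirer can get 60.8 next round, worth 0.4 × 60.8 = 24.32 now; the target offers that and keeps 55.68.
Round 2 (the acquirer proposes): the target can get 55.68 next round, worth 0.4 × 55.68 = 22.272 now; the acquirer offers that and keeps 57.728.
Round 1 (the target proposes): the acquirer can get 57.728 next round, worth 0.4 × 57.728 = 23.0912 now. The target offers 23.0912 and keeps 80 − 23.0912 = 56.9088.

23.09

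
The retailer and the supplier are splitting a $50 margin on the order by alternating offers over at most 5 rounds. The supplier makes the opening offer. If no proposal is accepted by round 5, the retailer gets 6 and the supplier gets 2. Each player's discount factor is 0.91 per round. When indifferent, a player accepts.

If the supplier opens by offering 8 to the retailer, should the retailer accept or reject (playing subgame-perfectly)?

Work out the retailer's continuation value if the offer is rejected.
Round 5 (the supplier proposes): the retailer gets 6 if talks fail, so the supplier offers 6 and keeps 44.
Round 4 (the retailer proposes): the supplier can get 44 next round, worth 0.91 × 44 = 40.04 now. The retailer offers 40.04 and keeps 50 − 40.04 = 9.96.
Round 3 (the supplier proposes): the retailer can get 9.96 next round, worth 0.91 × 9.96 = 9.0636 now, so the supplier offers 9.0636, keeping 40.9364.
Round 2 (the retailer proposes): the supplier can get 40.9364 next round, worth 0.91 × 40.9364 = 37.252124 now. The retailer offers 37.252124 and keeps 50 − 37.252124 = 12.747876.
So by rejecting in round 1, the retailer gets 12.747876 next round, worth 0.91 × 12.747876 = 11.60056716 now.
Offer 8 < 11.60056716, so the retailer rejects.

Reject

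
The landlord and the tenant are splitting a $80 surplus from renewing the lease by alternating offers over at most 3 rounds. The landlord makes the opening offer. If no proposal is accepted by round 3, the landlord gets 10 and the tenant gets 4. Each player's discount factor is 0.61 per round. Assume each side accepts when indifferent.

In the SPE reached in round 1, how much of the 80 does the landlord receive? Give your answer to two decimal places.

59.48

Round 3 (the landlord proposes): the tenant gets 4 if talks fail, so the landlord offers 4 and keeps 76.
Round 2 (the tenant proposes): the landlord can get 76 next round, worth 0.61 × 76 = 46.36 now, so the tenant offers 46.36, keeping 33.64.
Round 1 (the landlord proposes): the tenant can get 33.64 next round, worth 0.61 × 33.64 = 20.5204 now; the landlord offers that and keeps 59.4796.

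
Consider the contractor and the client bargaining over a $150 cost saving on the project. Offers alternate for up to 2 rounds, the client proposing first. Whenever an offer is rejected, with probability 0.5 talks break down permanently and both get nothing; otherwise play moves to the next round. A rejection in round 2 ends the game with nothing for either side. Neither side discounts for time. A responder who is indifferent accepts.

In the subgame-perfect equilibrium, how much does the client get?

75

Round 2 (the contractor proposes): rejection yields 0 for the client; the contractor offers 0 and keeps 150.
Round 1 (the client proposes): rejecting gives the contractor an expected 0.5 × 150 = 75. The client offers 75 and keeps 150 − 75 = 75.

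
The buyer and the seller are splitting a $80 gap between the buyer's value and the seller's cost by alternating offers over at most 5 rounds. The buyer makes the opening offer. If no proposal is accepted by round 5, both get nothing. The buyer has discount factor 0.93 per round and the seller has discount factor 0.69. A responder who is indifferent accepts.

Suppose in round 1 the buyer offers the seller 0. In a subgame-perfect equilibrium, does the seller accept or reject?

Reject

Round 5 (the buyer proposes): rejection yields 0 for the seller; the buyer offers 0 and keeps 80.
Round 4 (the seller proposes): the buyer can get 80 next round, worth 0.93 × 80 = 74.4 now. The seller offers 74.4 and keeps 80 − 74.4 = 5.6.
Round 3 (the buyer proposes): the seller can get 5.6 next round, worth 0.69 × 5.6 = 3.864 now. The buyer offers 3.864 and keeps 80 − 3.864 = 76.136.
Round 2 (the seller proposes): the buyer can get 76.136 next round, worth 0.93 × 76.136 = 70.80648 now. The seller offers 70.80648 and keeps 80 − 70.80648 = 9.19352.
So by rejecting in round 1, the seller gets 9.19352 next round, worth 0.69 × 9.19352 = 6.3435288 now.
Offer 0 < 6.3435288, so the seller rejects.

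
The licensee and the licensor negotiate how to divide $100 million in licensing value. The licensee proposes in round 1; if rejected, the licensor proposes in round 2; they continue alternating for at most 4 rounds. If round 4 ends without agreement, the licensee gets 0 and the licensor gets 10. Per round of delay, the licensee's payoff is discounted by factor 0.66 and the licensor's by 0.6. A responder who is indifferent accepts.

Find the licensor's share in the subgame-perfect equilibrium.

44.16

By backward induction:
Round 4 (the licensor proposes): the licensee will accept anything ≥ 0, so the licensor offers 0 and keeps 100.
Round 3 (the licensee proposes): the licensor can get 100 next round, worth 0.6 × 100 = 60 now; the licensee offers that and keeps 40.
Round 2 (the licensor proposes): the licensee can get 40 next round, worth 0.66 × 40 = 26.4 now. The licensor offers 26.4 and keeps 100 − 26.4 = 73.6.
Round 1 (the licensee proposes): the licensor can get 73.6 next round, worth 0.6 × 73.6 = 44.16 now. The licensee offers 44.16 and keeps 100 − 44.16 = 55.84.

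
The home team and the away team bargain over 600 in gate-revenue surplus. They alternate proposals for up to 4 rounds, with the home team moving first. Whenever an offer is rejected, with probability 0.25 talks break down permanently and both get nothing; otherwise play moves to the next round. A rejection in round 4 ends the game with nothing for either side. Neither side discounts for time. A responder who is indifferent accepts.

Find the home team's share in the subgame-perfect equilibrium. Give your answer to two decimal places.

234.38

Round 4 (the away team proposes): rejection yields 0 for the home team; the away team offers 0 and keeps 600.
Round 3 (the home team proposes): rejecting gives the away team an expected 0.75 × 600 = 450. The home team offers 450 and keeps 600 − 450 = 150.
Round 2 (the away team proposes): rejecting gives the home team an expected 0.75 × 150 = 112.5, so the away team offers 112.5, keeping 487.5.
Round 1 (the home team proposes): rejecting gives the away team an expected 0.75 × 487.5 = 365.625. The home team offers 365.625 and keeps 600 − 365.625 = 234.375.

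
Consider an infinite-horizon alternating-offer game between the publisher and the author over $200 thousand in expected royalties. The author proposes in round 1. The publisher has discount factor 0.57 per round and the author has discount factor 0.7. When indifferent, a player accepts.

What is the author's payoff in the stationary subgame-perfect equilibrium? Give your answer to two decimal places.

In a stationary SPE each proposer offers the other exactly their discounted continuation value.
If the author keeps x when proposing and the publisher keeps y when proposing, then x = 200 − 0.57y and y = 200 − 0.7x.
Solving: x = 200(1 − 0.57) / (1 − 0.7·0.57) = 86 / 0.601 ≈ 143.0948.
The publisher gets 200 − 143.0948 ≈ 56.9052.

143.09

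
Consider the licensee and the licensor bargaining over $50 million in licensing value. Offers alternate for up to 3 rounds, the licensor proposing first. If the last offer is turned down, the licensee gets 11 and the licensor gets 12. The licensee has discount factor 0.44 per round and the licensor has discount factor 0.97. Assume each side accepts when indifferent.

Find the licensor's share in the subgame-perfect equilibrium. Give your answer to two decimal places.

44.65

Round 3 (the licensor proposes): the licensee gets 11 if talks fail, so the licensor offers 11 and keeps 39.
Round 2 (the licensee proposes): the licensor can get 39 next round, worth 0.97 × 39 = 37.83 now, so the licensee offers 37.83, keeping 12.17.
Round 1 (the licensor proposes): the licensee can get 12.17 next round, worth 0.44 × 12.17 = 5.3548 now. The licensor offers 5.3548 and keeps 50 − 5.3548 = 44.6452.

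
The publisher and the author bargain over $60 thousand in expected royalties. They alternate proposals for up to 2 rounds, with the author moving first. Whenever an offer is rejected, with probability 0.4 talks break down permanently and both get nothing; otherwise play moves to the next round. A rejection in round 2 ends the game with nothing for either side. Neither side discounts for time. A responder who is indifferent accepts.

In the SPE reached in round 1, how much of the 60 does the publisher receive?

Round 2 (the publisher proposes): rejection yields 0 for the author; the publisher offers 0 and keeps 60.
Round 1 (the author proposes): rejecting gives the publisher an expected 0.6 × 60 = 36; the author offers that and keeps 24.

36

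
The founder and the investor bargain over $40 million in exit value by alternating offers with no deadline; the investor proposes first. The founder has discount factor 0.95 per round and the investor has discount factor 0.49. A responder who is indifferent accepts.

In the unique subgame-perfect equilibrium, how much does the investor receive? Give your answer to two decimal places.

Let x be the investor's share when the investor proposes and y be the founder's share when the founder proposes.
The founder accepts iff offered ≥ 0.95·y, so x = 40 − 0.95y. Symmetrically y = 40 − 0.49x.
Substituting: x = 40 − 0.95(40 − 0.49x), giving x(1 − 0.49·0.95) = 40(1 − 0.95).
So x = 40 × 0.05 / 0.5345 ≈ 3.7418, and the founder receives 40 − x ≈ 36.2582.

3.74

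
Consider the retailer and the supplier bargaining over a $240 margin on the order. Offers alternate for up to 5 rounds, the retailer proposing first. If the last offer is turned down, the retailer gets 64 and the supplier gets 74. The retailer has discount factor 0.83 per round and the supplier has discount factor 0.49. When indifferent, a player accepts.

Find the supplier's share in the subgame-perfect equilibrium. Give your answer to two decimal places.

40.36

Round 5 (the retailer proposes): the supplier gets 74 if talks fail, so the retailer offers 74 and keeps 166.
Round 4 (the supplier proposes): the retailer can get 166 next round, worth 0.83 × 166 = 137.78 now, so the supplier offers 137.78, keeping 102.22.
Round 3 (the retailer proposes): the supplier can get 102.22 next round, worth 0.49 × 102.22 = 50.0878 now; the retailer offers that and keeps 189.9122.
Round 2 (the supplier proposes): the retailer can get 189.9122 next round, worth 0.83 × 189.9122 = 157.627126 now; the supplier offers that and keeps 82.372874.
Round 1 (the retailer proposes): the supplier can get 82.372874 next round, worth 0.49 × 82.372874 = 40.36270826 now; the retailer offers that and keeps 199.63729174.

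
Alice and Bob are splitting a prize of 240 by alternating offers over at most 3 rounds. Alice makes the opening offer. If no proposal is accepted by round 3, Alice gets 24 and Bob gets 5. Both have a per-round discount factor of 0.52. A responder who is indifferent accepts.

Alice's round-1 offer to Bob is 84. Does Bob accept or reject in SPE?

Accept

Round 3 (Alice proposes): Bob gets 5 if talks fail, so Alice offers 5 and keeps 235.
Round 2 (Bob proposes): Alice can get 235 next round, worth 0.52 × 235 = 122.2 now. Bob offers 122.2 and keeps 240 − 122.2 = 117.8.
So by rejecting in round 1, Bob gets 117.8 next round, worth 0.52 × 117.8 = 61.256 now.
Offer 84 ≥ 61.256, so Bob accepts.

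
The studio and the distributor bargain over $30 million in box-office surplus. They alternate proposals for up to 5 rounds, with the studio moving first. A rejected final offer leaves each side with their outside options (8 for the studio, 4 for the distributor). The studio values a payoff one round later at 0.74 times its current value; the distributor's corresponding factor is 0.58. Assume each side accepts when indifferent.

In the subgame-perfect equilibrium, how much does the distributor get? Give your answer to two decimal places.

7.20

Round 5 (the studio proposes): the distributor gets 4 if talks fail, so the studio offers 4 and keeps 26.
Round 4 (the distributor proposes): the studio can get 26 next round, worth 0.74 × 26 = 19.24 now. The distributor offers 19.24 and keeps 30 − 19.24 = 10.76.
Round 3 (the studio proposes): the distributor can get 10.76 next round, worth 0.58 × 10.76 = 6.2408 now, so the studio offers 6.2408, keeping 23.7592.
Round 2 (the distributor proposes): the studio can get 23.7592 next round, worth 0.74 × 23.7592 = 17.581808 now; the distributor offers that and keeps 12.418192.
Round 1 (the studio proposes): the distributor can get 12.418192 next round, worth 0.58 × 12.418192 = 7.20255136 now, so the studio offers 7.20255136, keeping 22.79744864.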